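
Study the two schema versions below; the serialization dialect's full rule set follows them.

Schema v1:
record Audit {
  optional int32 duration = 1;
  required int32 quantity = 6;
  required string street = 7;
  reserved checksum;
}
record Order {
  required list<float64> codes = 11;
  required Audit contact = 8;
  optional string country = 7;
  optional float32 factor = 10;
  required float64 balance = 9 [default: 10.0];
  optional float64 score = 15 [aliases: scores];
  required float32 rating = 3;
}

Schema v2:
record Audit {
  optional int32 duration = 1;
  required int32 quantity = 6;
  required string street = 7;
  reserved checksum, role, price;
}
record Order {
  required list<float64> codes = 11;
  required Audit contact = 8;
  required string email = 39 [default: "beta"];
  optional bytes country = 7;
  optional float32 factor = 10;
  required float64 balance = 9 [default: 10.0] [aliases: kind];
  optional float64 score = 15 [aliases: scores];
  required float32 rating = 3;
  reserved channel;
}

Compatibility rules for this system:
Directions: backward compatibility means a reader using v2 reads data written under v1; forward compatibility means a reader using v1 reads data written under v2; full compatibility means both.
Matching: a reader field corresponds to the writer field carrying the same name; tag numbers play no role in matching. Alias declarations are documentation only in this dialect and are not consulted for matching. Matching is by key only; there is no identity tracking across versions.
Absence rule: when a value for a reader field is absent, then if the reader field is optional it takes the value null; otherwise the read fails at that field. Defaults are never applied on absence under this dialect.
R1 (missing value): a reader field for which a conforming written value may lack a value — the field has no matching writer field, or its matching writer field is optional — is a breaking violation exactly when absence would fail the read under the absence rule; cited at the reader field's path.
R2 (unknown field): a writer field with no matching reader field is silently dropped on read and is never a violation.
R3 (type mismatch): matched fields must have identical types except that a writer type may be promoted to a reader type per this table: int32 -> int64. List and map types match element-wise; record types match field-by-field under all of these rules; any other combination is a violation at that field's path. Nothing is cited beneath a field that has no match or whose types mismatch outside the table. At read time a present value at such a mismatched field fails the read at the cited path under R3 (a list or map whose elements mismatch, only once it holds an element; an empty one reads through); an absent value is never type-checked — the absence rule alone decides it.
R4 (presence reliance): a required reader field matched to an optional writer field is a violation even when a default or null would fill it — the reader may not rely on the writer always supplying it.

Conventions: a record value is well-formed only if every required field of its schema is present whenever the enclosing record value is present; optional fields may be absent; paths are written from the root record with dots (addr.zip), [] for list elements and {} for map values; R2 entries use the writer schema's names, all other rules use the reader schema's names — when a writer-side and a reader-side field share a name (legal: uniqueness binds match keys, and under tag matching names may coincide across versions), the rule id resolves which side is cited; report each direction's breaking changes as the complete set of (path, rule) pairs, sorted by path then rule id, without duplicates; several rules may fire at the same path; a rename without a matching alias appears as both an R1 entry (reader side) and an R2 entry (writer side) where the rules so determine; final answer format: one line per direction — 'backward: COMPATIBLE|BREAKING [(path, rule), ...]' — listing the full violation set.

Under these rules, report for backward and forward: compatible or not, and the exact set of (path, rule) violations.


backward: BREAKING [(country, R3), (email, R1)]; forward: BREAKING [(country, R3)]

arrows below run writer -> reader for Order
backward for Order (reader v2, writer v1):
  codes <- codes (list<float64> -> list<float64>, writer required)
  contact <- contact (Audit -> Audit, writer required)
  email: no writer match
  country <- country (string -> bytes, writer optional)
  factor <- factor (float32 -> float32, writer optional)
  balance <- balance (float64 -> float64, writer required)
  score <- score (float64 -> float64, writer optional)
  rating <- rating (float32 -> float32, writer required)
  contact.duration <- contact.duration (int32 -> int32, writer optional)
  contact.quantity <- contact.quantity (int32 -> int32, writer required)
  contact.street <- contact.street (string -> string, writer required)
  violation R3 at country
  violation R1 at email
  backward on Order therefore BREAKING (2)
forward for Order (reader v1, writer v2):
  codes <- codes (list<float64> -> list<float64>, writer required)
  contact <- contact (Audit -> Audit, writer required)
  country <- country (bytes -> string, writer optional)
  factor <- factor (float32 -> float32, writer optional)
  balance <- balance (float64 -> float64, writer required)
  score <- score (float64 -> float64, writer optional)
  rating <- rating (float32 -> float32, writer required)
  writer email: unknown to reader
  contact.duration <- contact.duration (int32 -> int32, writer optional)
  contact.quantity <- contact.quantity (int32 -> int32, writer required)
  contact.street <- contact.street (string -> string, writer required)
  violation R3 at country
  forward on Order therefore BREAKING (1)


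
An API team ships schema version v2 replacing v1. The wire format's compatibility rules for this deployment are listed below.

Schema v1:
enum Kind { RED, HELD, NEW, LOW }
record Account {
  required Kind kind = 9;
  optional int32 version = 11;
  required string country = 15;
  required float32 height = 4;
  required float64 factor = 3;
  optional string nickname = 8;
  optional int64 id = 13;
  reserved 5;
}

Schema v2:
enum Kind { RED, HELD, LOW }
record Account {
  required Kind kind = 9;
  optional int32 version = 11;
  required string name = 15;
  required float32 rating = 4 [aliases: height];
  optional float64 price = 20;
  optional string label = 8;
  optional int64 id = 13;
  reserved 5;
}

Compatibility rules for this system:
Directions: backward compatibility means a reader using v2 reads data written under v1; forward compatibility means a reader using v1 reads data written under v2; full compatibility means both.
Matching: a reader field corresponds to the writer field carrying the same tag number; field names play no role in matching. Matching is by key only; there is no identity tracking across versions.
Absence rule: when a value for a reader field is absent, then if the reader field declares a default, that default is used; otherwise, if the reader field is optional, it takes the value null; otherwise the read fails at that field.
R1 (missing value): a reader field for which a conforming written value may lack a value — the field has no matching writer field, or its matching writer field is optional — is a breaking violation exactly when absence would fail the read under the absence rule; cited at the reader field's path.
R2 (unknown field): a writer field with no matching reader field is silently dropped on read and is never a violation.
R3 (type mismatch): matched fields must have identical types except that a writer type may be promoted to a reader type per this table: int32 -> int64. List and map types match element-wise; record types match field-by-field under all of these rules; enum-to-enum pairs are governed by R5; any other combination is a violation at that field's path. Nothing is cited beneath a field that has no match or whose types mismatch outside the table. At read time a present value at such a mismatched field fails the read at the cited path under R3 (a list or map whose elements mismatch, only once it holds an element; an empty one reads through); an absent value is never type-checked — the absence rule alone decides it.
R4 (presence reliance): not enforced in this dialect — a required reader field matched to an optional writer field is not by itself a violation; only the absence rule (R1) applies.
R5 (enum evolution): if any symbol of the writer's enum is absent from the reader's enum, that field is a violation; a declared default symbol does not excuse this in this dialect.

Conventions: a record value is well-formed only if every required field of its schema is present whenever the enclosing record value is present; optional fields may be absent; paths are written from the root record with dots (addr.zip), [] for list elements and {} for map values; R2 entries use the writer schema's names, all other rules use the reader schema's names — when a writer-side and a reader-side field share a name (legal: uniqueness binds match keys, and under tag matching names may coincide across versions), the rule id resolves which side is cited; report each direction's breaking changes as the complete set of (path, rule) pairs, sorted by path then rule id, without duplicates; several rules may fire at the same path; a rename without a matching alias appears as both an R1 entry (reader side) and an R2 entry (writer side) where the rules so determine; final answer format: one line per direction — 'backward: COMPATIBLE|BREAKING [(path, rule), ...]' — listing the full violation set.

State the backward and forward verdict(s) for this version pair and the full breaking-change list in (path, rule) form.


the writer's type comes first in each Account pair
backward analysis of Account with v2 as reader and v1 as writer:
  Kind -> Kind, writer required: kind aligns to kind
  int32 -> int32, writer optional: version aligns to version
  string -> string, writer required: name aligns to country
  float32 -> float32, writer required: rating aligns to height
  price: no writer match
  string -> string, writer optional: label aligns to nickname
  int64 -> int64, writer optional: id aligns to id
  writer field factor has no reader counterpart
  rule R5 violated at kind
  => backward verdict for Account: BREAKING, 1 violation(s)
forward analysis of Account with v1 as reader and v2 as writer:
  Kind -> Kind, writer required: kind aligns to kind
  int32 -> int32, writer optional: version aligns to version
  string -> string, writer required: country aligns to name
  float32 -> float32, writer required: height aligns to rating
  factor: no writer match
  string -> string, writer optional: nickname aligns to label
  int64 -> int64, writer optional: id aligns to id
  writer field price has no reader counterpart
  rule R1 violated at factor
  => forward verdict for Account: BREAKING, 1 violation(s)

backward: BREAKING [(kind, R5)]; forward: BREAKING [(factor, R1)]


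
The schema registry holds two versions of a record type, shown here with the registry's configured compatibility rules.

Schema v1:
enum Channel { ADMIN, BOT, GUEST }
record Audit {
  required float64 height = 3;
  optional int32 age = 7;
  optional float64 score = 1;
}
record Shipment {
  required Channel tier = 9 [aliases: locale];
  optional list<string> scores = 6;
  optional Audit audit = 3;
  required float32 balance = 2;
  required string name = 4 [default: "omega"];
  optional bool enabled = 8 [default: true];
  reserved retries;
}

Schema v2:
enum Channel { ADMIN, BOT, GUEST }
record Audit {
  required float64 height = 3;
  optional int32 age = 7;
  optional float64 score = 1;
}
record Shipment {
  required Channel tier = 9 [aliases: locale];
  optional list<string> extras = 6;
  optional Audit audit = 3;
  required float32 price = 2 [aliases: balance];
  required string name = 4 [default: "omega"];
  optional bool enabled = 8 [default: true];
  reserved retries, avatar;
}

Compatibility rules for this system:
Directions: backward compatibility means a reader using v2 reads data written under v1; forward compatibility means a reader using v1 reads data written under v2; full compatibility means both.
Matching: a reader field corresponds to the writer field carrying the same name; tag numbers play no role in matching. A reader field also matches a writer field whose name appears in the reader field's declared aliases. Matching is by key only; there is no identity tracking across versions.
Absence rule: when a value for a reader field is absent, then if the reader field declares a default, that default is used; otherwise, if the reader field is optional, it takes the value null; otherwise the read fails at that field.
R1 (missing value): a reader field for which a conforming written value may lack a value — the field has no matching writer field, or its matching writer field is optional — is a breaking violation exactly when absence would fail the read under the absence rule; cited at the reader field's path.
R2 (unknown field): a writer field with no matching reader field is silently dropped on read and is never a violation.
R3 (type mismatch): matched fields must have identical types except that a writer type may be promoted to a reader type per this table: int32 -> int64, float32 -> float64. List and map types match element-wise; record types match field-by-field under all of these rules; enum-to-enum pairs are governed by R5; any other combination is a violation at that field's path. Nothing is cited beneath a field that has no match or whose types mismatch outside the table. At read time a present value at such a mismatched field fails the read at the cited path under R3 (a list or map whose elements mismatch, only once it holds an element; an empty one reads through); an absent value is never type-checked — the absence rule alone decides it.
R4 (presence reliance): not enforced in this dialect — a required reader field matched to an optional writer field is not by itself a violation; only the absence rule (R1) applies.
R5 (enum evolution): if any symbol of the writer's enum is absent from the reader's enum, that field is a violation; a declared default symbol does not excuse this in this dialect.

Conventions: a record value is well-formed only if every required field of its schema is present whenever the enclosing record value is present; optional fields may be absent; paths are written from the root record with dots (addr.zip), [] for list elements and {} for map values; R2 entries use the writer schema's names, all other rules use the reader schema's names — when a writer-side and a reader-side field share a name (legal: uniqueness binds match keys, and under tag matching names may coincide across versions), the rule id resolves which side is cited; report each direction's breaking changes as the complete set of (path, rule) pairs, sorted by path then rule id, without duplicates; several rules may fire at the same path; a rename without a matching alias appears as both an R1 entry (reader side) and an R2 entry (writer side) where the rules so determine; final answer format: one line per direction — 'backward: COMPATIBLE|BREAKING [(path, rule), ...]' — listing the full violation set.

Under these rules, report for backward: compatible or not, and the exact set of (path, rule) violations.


in Shipment below, arrows point writer -> reader
checking backward for Shipment: reader v2 against writer v1:
  tier: paired with writer tier (Channel -> Channel; writer required)
  no writer field matches reader extras
  audit: paired with writer audit (Audit -> Audit; writer optional)
  price: paired with writer balance (float32 -> float32; writer required)
  name: paired with writer name (string -> string; writer required)
  enabled: paired with writer enabled (bool -> bool; writer optional)
  scores (writer side), unknown to reader
  audit.height: paired with writer audit.height (float64 -> float64; writer required)
  audit.age: paired with writer audit.age (int32 -> int32; writer optional)
  audit.score: paired with writer audit.score (float64 -> float64; writer optional)
  nothing fires on Shipment: backward is COMPATIBLE
the rest of the Shipment diff is inert for this question:
  renamed field scores to extras in record Shipment -> triggers nothing under Shipment's printed rules — same verdict
  renamed field balance to price in record Shipment (alias balance declared on the renamed field) -> fires only in the forward direction of Shipment, which is not asked here

backward: COMPATIBLE []


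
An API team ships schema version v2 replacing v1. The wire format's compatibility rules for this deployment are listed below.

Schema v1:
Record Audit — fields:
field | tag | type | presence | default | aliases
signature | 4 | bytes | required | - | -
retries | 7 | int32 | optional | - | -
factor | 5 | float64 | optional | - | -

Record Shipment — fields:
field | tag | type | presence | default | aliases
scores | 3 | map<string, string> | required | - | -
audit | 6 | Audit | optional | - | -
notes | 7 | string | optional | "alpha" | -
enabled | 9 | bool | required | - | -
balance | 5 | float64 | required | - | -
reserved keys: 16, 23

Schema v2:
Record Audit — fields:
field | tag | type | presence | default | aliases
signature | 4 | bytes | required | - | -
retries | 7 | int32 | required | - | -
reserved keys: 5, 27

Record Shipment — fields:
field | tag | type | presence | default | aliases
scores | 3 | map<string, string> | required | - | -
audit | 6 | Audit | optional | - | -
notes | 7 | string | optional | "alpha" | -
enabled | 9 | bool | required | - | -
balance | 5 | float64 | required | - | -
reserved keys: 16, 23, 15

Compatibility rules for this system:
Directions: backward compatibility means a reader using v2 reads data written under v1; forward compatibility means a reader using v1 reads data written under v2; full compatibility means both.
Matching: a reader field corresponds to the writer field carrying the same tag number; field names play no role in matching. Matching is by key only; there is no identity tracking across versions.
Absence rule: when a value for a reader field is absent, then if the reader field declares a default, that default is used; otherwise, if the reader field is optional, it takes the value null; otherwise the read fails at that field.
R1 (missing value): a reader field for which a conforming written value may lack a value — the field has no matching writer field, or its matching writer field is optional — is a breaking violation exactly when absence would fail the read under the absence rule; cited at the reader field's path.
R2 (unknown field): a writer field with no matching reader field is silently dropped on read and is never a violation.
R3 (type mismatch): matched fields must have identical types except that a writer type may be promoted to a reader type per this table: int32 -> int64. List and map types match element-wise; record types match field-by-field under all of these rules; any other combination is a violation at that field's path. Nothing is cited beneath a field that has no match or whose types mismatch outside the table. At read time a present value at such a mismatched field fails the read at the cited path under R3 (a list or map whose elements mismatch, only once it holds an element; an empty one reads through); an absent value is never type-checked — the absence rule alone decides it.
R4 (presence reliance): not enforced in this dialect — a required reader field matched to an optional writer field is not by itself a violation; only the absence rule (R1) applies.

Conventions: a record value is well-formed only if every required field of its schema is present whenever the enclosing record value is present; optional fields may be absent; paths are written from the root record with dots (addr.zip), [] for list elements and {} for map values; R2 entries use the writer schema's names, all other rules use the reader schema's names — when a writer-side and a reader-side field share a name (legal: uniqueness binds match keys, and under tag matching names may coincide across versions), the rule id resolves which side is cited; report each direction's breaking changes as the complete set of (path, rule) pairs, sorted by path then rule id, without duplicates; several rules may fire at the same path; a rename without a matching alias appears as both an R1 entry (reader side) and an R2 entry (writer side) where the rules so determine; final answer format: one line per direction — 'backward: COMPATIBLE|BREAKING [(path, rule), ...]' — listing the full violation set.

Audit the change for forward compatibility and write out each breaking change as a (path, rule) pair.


forward: COMPATIBLE []

the writer's type comes first in each Shipment pair
forward on Shipment — v1 reading data written by v2:
  map<string, string> -> map<string, string>, writer required: scores aligns to scores
  Audit -> Audit, writer optional: audit aligns to audit
  string -> string, writer optional: notes aligns to notes
  bool -> bool, writer required: enabled aligns to enabled
  float64 -> float64, writer required: balance aligns to balance
  bytes -> bytes, writer required: audit.signature aligns to audit.signature
  int32 -> int32, writer required: audit.retries aligns to audit.retries
  audit.factor: no writer match
  => forward: COMPATIBLE
diffs on Shipment not affecting the asked answer:
  field retries in record Audit: optional changed to required -> affects backward compatibility only, which is not asked
  removed field factor from record Audit (its key 5 joins the reserved list) -> inert for the asked Shipment verdict: nothing fires


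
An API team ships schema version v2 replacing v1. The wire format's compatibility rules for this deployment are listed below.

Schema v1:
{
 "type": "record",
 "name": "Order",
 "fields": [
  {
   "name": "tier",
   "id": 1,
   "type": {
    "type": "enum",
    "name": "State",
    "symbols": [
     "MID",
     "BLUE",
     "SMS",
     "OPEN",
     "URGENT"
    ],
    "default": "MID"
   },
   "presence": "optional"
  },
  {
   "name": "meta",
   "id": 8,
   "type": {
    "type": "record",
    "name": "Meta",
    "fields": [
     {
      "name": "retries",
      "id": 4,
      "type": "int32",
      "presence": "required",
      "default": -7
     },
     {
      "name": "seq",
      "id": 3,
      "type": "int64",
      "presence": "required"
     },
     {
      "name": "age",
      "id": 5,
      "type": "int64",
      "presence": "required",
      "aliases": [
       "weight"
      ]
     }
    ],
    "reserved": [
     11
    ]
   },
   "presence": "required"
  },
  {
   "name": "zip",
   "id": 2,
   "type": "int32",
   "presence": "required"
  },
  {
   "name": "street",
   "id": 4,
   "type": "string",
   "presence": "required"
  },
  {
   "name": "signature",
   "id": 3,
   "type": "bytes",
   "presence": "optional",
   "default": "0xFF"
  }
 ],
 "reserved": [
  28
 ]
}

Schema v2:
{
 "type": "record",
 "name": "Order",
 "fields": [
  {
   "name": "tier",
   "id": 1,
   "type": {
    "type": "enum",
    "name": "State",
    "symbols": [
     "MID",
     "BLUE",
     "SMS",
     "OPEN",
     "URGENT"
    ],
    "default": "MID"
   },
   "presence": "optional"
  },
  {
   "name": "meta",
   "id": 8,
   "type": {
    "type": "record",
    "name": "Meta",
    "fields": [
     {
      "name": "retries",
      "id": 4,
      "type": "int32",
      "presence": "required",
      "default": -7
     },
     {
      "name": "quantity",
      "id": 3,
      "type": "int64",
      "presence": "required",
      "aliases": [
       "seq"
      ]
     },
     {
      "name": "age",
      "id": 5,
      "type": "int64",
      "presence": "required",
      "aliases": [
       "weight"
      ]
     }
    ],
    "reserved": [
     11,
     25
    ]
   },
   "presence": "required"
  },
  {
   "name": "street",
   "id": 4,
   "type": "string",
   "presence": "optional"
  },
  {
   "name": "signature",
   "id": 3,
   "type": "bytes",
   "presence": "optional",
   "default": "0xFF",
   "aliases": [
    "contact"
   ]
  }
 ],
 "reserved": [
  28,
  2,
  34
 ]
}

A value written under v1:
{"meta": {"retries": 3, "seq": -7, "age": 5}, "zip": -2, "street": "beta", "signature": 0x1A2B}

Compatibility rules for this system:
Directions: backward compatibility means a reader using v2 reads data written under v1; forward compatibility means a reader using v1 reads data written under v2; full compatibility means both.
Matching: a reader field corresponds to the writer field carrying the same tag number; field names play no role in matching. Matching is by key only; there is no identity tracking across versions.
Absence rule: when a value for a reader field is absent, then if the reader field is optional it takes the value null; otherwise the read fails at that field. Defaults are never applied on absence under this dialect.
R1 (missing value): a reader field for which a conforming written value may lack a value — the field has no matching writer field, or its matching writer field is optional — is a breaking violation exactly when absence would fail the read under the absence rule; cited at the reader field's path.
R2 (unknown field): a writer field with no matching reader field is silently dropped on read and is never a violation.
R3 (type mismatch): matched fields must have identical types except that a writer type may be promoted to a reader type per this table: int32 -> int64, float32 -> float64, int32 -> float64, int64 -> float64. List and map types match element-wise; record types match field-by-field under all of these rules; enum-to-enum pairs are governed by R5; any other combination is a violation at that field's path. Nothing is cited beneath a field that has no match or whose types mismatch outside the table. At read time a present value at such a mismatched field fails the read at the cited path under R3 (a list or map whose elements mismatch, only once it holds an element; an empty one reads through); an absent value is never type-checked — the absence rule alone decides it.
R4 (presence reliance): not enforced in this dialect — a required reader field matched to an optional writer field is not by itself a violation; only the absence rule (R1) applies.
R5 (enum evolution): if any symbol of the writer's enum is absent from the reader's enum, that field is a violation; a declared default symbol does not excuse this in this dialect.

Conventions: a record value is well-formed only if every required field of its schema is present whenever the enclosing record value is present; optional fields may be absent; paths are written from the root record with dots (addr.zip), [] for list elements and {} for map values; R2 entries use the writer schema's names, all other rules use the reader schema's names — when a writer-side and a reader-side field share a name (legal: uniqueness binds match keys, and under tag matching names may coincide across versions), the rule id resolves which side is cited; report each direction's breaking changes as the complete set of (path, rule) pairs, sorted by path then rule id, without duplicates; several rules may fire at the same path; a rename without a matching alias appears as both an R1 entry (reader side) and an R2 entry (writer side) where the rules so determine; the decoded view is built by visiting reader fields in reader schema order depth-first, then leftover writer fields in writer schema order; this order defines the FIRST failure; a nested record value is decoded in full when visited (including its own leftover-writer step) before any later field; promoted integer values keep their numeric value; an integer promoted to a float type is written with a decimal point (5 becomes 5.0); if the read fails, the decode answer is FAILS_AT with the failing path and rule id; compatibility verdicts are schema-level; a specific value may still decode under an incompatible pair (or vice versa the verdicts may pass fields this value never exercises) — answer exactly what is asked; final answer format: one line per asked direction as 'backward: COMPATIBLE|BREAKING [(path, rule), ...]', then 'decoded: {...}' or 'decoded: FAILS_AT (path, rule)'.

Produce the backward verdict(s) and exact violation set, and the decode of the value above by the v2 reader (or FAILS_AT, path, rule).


backward: COMPATIBLE []; decoded: {"tier": null, "meta": {"retries": 3, "quantity": -7, "age": 5}, "street": "beta", "signature": 0x1A2B}

arrows below run writer -> reader for Order
backward pass over Order, reader schema v2, writer schema v1:
  tier <- tier (State -> State, writer optional)
  meta <- meta (Meta -> Meta, writer required)
  street <- street (string -> string, writer required)
  signature <- signature (bytes -> bytes, writer optional)
  writer zip: unknown to reader
  meta.retries <- meta.retries (int32 -> int32, writer required)
  meta.quantity <- meta.seq (int64 -> int64, writer required)
  meta.age <- meta.age (int64 -> int64, writer required)
  => no violations; backward on Order: COMPATIBLE
decode (reader v2):
  tier := null (not supplied -> null)
  meta.retries := 3
  meta.quantity := -7 (from writer seq)
  meta.age := 5
  street := "beta"
  signature := 0x1A2B
  writer zip: unmatched, discarded
  => decoded: {"tier": null, "meta": {"retries": 3, "quantity": -7, "age": 5}, "street": "beta", "signature": 0x1A2B}
checking off the Order differences that do not matter here:
  field street in record Order: required changed to optional -> its effect on Order is confined to the forward direction, not asked


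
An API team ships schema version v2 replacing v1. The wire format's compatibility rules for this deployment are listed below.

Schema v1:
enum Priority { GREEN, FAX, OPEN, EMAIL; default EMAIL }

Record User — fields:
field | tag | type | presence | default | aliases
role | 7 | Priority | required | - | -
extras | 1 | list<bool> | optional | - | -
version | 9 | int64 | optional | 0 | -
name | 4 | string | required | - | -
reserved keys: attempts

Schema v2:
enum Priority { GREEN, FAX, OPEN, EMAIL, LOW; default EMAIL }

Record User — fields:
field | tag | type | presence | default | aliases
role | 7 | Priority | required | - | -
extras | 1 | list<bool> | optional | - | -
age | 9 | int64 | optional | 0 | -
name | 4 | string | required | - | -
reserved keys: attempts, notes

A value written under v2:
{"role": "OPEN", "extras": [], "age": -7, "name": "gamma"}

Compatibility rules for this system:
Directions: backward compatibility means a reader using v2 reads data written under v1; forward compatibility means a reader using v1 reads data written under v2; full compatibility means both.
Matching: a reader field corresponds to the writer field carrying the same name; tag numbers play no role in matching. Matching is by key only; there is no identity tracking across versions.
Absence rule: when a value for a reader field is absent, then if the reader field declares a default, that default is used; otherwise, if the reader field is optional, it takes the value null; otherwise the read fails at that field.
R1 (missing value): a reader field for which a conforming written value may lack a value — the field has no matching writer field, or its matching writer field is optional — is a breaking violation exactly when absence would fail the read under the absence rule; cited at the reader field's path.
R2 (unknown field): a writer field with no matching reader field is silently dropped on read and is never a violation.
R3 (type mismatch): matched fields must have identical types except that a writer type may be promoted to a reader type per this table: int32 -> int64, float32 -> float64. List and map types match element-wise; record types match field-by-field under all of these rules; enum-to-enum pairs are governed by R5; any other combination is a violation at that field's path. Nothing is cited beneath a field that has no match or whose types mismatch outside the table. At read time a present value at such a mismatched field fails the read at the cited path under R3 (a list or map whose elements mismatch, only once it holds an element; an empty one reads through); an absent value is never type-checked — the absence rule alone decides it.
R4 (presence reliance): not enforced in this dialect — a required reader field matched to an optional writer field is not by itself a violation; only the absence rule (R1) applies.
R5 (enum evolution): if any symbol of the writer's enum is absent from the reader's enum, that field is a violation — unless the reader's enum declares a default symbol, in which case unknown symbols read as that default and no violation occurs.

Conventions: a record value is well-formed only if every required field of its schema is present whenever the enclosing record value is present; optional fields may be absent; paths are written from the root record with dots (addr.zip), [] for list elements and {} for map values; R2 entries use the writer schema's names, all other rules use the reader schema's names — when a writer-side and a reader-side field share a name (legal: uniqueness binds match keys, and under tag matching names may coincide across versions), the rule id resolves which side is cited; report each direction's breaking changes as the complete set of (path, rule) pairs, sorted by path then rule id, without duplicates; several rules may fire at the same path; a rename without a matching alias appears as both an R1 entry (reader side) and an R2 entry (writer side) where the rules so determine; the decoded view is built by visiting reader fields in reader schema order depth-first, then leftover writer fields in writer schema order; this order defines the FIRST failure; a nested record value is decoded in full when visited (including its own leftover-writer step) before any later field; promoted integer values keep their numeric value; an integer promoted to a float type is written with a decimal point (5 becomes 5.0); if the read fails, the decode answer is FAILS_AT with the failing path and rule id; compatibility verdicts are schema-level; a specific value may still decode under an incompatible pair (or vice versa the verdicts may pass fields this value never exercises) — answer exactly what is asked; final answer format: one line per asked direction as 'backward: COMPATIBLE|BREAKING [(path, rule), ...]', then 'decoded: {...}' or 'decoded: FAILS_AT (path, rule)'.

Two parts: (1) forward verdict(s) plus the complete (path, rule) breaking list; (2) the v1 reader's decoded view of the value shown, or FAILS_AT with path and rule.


forward: COMPATIBLE []; decoded: {"role": "OPEN", "extras": [], "version": 0, "name": "gamma"}

each type pair in User: writer, then reader
forward on User — v1 reading data written by v2:
  role <- role (Priority -> Priority, writer required)
  extras <- extras (list<bool> -> list<bool>, writer optional)
  version: no writer match
  name <- name (string -> string, writer required)
  writer field age has no reader counterpart
  => forward verdict for User: COMPATIBLE, no violations
decode (reader v1):
  role := "OPEN"
  extras := []
  version := 0 (absent -> default)
  name := "gamma"
  writer age: unknown -> dropped
  => decoded: {"role": "OPEN", "extras": [], "version": 0, "name": "gamma"}
the rest of the User diff is inert for this question:
  enum Priority (field role in record User): symbol LOW added -> no rule fires on it in User's dialect; the asked verdict holds


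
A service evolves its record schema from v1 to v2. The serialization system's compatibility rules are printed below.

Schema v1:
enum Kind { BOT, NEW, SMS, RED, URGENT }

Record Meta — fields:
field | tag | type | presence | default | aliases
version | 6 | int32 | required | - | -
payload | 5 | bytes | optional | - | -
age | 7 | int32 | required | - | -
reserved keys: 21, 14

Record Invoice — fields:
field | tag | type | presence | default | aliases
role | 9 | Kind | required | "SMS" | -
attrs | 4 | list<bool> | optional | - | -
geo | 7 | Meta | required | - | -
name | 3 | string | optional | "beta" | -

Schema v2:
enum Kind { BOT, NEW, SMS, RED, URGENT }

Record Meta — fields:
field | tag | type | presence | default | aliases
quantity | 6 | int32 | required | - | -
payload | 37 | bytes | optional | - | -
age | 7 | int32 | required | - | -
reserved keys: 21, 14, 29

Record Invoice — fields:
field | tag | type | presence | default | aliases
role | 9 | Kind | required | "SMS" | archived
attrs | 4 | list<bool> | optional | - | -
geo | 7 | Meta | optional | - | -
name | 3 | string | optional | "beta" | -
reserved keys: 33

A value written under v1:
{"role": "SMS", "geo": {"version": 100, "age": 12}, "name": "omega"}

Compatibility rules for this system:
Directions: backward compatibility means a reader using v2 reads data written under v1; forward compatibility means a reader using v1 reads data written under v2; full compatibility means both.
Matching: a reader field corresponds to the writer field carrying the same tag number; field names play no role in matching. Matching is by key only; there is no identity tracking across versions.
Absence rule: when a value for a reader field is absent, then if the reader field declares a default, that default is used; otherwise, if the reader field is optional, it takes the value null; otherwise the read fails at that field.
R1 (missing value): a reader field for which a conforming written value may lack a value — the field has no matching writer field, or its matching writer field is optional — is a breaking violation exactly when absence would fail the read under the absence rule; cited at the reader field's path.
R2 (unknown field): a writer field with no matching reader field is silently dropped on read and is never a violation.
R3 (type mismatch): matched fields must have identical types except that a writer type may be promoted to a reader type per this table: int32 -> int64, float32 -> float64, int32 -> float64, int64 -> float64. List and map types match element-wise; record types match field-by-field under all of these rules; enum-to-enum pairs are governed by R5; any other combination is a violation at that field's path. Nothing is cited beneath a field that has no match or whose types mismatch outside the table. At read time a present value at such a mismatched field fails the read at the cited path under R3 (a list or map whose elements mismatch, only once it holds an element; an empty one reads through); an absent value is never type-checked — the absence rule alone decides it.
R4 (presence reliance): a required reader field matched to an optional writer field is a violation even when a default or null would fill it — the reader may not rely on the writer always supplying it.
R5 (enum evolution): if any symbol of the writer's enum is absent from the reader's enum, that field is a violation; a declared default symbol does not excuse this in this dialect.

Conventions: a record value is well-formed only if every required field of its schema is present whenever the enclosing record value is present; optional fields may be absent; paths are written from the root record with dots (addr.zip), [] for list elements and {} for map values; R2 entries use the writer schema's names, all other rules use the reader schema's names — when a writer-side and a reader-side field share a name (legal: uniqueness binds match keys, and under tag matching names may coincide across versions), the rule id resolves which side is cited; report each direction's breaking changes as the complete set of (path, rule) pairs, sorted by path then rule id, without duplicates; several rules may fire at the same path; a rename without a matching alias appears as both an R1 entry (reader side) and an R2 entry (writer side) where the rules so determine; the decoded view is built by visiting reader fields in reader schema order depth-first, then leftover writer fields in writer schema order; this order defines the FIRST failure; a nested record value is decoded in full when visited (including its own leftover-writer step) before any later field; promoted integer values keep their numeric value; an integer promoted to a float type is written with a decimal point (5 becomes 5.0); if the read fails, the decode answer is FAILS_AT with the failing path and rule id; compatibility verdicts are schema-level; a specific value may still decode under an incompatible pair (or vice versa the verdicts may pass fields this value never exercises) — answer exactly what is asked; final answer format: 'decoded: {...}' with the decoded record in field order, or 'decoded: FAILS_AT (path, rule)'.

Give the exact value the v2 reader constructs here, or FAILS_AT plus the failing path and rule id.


decoded: {"role": "SMS", "attrs": null, "geo": {"quantity": 100, "payload": null, "age": 12}, "name": "omega"}

each type pair in Invoice: writer, then reader
decode walk for Invoice under reader schema v2:
  role := "SMS"
  attrs := null (missing; optional => null)
  geo.quantity := 100 (from writer version)
  geo.payload := null (missing; optional => null)
  geo.age := 12
  name := "omega"
  => decoded: {"role": "SMS", "attrs": null, "geo": {"quantity": 100, "payload": null, "age": 12}, "name": "omega"}
ruling out the remaining Invoice differences:
  field geo in record Invoice: required changed to optional -> schema-level compatibility only; this Invoice value's decode is unchanged
  field payload in record Meta: tag 5 changed to 37 -> inert under this dialect — no rule fires on Invoice and the result does not move
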